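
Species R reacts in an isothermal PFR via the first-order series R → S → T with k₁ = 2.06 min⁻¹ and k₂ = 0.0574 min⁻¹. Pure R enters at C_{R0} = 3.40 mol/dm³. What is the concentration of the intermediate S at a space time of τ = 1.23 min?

Solving the coupled first-order balances gives C_S(τ) = [k₁/(k₂−k₁)]·C_{R0}·(e^(−k₁τ) − e^(−k₂τ)).
e^(−k₁τ) = e^(−2.06×1.23) = e^(−2.534) = 0.07936; e^(−k₂τ) = e^(−0.07060) = 0.9318.
C_S = 2.06×3.40/(0.0574−2.06) × (0.07936−0.9318) = (-3.497)×(-0.8525) = 2.981 mol/dm³.

2.98 mol/dm³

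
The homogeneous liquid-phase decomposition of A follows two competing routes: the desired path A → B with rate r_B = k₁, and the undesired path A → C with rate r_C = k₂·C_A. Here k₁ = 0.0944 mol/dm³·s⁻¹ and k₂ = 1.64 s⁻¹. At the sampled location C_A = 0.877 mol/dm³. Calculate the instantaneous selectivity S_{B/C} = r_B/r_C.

0.0656

S_{B/C} = r_B/r_C = (k₁)/(k₂·C_A) = (k₁/k₂)·C_A⁻¹.
= (0.0944) / (1.64×0.8770) = 0.09440/1.438 = 0.0656.
The undesired path is higher order in A, so low C_A (CSTR or dilute feed) favours B.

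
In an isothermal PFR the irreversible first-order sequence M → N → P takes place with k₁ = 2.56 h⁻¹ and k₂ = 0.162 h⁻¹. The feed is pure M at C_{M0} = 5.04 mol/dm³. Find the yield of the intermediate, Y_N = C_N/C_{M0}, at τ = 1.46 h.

For first-order series with pure M initially, C_N(τ) = k₁C_{M0}/(k₂−k₁)·(e^(−k₁τ) − e^(−k₂τ)).
e^(−k₁τ) = e^(−2.56×1.46) = e^(−3.738) = 0.02381; e^(−k₂τ) = e^(−0.2365) = 0.7894.
C_N = 2.56×5.04/(0.162−2.56) × (0.02381−0.7894) = (-5.380)×(-0.7656) = 4.119 mol/dm³.
Y_N = C_N/C_{M0} = 4.119/5.04 = 0.817.

0.817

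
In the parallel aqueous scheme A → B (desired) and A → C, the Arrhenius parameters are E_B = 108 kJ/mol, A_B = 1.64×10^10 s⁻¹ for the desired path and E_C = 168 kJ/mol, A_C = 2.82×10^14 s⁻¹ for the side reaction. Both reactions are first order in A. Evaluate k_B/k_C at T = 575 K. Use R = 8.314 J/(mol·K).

16.4

With equal orders, S_{B/C} = k_B/k_C = (A_B/A_C)·exp[(E_C−E_B)/(RT)].
(E_C−E_B)/(RT) = (168−108)×10³/(8.314×575) = 60000/4781 = 12.55.
k_B/k_C = (1.64×10^10/2.82×10^14)·exp(12.55) = 5.816×10^-5 × 2.823×10^5 = 16.4.
Since E_B < E_C, lowering the temperature improves selectivity toward B.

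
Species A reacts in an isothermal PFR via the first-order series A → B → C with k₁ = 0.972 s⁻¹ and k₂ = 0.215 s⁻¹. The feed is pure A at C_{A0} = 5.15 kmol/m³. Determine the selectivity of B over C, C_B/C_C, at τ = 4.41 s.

0.948

For first-order series with pure A initially, C_B(τ) = k₁C_{A0}/(k₂−k₁)·(e^(−k₁τ) − e^(−k₂τ)).
e^(−k₁τ) = e^(−0.972×4.41) = e^(−4.287) = 0.01375; e^(−k₂τ) = e^(−0.9482) = 0.3875.
C_B = 0.972×5.15/(0.215−0.972) × (0.01375−0.3875) = (-6.613)×(-0.3737) = 2.471 kmol/m³.
C_A = C_{A0}e^(−k₁τ) = 0.07083 kmol/m³, so C_C = C_{A0}−C_A−C_B = 2.608 kmol/m³; C_B/C_C = 0.948.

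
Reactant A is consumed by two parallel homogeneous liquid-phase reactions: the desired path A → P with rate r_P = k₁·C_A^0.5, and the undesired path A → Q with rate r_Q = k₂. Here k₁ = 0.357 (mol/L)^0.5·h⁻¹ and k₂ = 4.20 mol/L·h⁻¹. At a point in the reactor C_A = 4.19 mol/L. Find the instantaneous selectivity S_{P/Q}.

S_{P/Q} = r_P/r_Q = (k₁·C_A^0.5)/(k₂) = (k₁/k₂)·C_A^0.5.
= (0.357×4.190^0.5) / (4.20) = 0.7308/4.200 = 0.174.

0.174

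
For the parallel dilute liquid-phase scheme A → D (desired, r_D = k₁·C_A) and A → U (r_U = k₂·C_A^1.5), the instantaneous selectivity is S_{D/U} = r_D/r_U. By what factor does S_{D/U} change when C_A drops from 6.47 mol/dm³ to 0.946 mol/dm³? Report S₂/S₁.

2.62

S_{D/U} = (k₁/k₂)·C_A^-0.5, so S₂/S₁ = (C_{A,2}/C_{A,1})^-0.5.
= (0.946/6.47)^(-0.5) = (0.1462)^(-0.5) = 2.62.
Selectivity toward D rises as C_A falls — low-concentration operation is favoured.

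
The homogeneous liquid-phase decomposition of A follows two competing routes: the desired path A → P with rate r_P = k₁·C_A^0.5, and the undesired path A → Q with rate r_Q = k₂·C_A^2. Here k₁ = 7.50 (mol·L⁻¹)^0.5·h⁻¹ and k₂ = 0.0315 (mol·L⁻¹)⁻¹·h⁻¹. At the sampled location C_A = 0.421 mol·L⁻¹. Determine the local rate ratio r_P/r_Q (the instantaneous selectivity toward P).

872

S_{P/Q} = r_P/r_Q = (k₁·C_A^0.5)/(k₂·C_A^2) = (k₁/k₂)·C_A^-1.5.
= (7.50×0.4210^0.5) / (0.0315×0.4210^2) = 4.866/0.005583 = 872.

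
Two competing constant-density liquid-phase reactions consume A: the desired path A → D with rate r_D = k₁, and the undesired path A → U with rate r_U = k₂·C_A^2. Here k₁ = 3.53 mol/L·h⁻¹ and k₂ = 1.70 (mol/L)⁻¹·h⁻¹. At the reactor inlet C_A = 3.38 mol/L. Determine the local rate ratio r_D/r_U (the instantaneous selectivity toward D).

S_{D/U} = r_D/r_U = (k₁)/(k₂·C_A^2) = (k₁/k₂)·C_A^-2.
= (3.53) / (1.70×3.380^2) = 3.530/19.42 = 0.182.
The undesired path is higher order in A, so low C_A (CSTR or dilute feed) favours D.

0.182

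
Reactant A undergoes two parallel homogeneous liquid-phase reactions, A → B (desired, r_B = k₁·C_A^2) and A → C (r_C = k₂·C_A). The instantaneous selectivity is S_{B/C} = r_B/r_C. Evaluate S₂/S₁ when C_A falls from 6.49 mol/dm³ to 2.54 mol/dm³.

0.391

S_{B/C} = (k₁/k₂)·C_A, so S₂/S₁ = (C_{A,2}/C_{A,1}).
= 2.54/6.49 = 0.391.
Selectivity toward B falls as C_A falls — high-concentration operation is favoured.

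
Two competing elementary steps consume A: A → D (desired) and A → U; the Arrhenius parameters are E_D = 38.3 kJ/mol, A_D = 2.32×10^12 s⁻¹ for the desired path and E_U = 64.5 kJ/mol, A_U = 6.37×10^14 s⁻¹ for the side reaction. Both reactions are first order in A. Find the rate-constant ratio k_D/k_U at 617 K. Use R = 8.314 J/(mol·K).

0.602

Since both paths have the same order in A, the concentration cancels and S_{D/U} = k_D/k_U = (A_D/A_U)·exp[(E_U−E_D)/(RT)].
(E_U−E_D)/(RT) = (64.5−38.3)×10³/(8.314×617) = 26200/5130 = 5.107.
k_D/k_U = (2.32×10^12/6.37×10^14)·exp(5.107) = 0.003642 × 165.3 = 0.602.
Since E_D < E_U, lowering the temperature improves selectivity toward D.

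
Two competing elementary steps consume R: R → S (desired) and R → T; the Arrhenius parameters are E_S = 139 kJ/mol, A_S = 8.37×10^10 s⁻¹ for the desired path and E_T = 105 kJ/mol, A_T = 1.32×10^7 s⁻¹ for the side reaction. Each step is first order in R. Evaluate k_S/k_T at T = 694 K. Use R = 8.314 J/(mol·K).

17.5

With equal orders, S_{S/T} = k_S/k_T = (A_S/A_T)·exp[(E_T−E_S)/(RT)].
(E_T−E_S)/(RT) = (105−139)×10³/(8.314×694) = -34000/5770 = -5.893.
k_S/k_T = (8.37×10^10/1.32×10^7)·exp(-5.893) = 6341 × 0.002760 = 17.5.
Since E_S > E_T, raising the temperature improves selectivity toward S.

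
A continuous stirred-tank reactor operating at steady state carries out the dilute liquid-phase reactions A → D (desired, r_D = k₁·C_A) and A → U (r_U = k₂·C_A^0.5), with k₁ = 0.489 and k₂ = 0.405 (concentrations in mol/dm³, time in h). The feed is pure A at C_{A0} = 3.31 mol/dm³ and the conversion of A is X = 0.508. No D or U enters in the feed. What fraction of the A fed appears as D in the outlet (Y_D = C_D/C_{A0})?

Exit C_A = C_{A0}(1−X) = 3.31×0.492 = 1.629 mol/dm³.
In a CSTR the entire volume is at exit conditions, so r_D = 0.489×1.629 = 0.7963 and r_U = 0.405×1.629^0.5 = 0.5168.
Fraction of consumed A going to D: r_D/(r_D+r_U) = 0.6064.
C_D = 0.6064·C_{A0}·X = 0.6064×3.31×0.508 = 1.02 mol/dm³; Y_D = C_D/C_{A0} = 0.308.

0.308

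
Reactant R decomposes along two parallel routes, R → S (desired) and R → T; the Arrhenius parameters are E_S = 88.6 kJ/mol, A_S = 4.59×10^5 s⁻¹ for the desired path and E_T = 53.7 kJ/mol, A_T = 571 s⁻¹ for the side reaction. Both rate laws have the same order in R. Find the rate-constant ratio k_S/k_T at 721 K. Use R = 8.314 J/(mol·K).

k_S/k_T = (A_S/A_T)·exp[−(E_S−E_T)/(RT)] = (A_S/A_T)·exp[(E_T−E_S)/(RT)].
(E_T−E_S)/(RT) = (53.7−88.6)×10³/(8.314×721) = -34900/5994 = -5.822.
k_S/k_T = (4.59×10^5/571)·exp(-5.822) = 803.9 × 0.002961 = 2.38.
Since E_S > E_T, raising the temperature improves selectivity toward S.

2.38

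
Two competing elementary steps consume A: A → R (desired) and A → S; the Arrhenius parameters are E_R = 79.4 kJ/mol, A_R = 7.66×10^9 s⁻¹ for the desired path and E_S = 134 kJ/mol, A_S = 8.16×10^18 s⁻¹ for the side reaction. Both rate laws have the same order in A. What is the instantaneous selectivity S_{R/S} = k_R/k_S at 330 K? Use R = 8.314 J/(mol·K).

0.412

Since both paths have the same order in A, the concentration cancels and S_{R/S} = k_R/k_S = (A_R/A_S)·exp[(E_S−E_R)/(RT)].
(E_S−E_R)/(RT) = (134−79.4)×10³/(8.314×330) = 54600/2744 = 19.90.
k_R/k_S = (7.66×10^9/8.16×10^18)·exp(19.90) = 9.387×10^-10 × 4.393×10^8 = 0.412.
Since E_R < E_S, lowering the temperature improves selectivity toward R.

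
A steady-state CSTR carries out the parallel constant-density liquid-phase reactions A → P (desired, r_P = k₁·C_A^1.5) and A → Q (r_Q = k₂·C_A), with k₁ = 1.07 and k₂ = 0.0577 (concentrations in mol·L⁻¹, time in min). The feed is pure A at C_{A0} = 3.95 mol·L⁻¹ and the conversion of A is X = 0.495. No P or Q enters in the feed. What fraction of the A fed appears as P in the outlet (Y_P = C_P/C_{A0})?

Exit C_A = C_{A0}(1−X) = 3.95×0.505 = 1.995 mol·L⁻¹.
Rates in a CSTR are evaluated at the outlet concentration: r_P = 1.07×1.995^1.5 = 3.015, r_Q = 0.0577×1.995 = 0.1151.
Fraction of consumed A going to P: r_P/(r_P+r_Q) = 0.9632.
C_P = 0.9632·C_{A0}·X = 0.9632×3.95×0.495 = 1.88 mol·L⁻¹; Y_P = C_P/C_{A0} = 0.477.

0.477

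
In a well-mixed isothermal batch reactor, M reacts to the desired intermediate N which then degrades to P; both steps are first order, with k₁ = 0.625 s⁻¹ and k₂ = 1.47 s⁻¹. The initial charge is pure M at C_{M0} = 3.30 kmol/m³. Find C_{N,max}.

For a first-order series the maximum intermediate yield is C_{N,max}/C_{M0} = (k₁/k₂)^[k₂/(k₂−k₁)].
= (0.625/1.47)^(1.47/(1.47−0.625)) = (0.4252)^(1.740) = 0.2259.
C_{N,max} = 0.2259×3.30 = 0.745 kmol/m³.

0.745 kmol/m³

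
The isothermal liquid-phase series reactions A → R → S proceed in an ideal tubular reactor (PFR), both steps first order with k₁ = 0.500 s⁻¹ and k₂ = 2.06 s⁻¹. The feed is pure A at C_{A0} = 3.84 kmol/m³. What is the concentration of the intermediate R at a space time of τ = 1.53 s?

0.520 kmol/m³

Solving the coupled first-order balances gives C_R(τ) = [k₁/(k₂−k₁)]·C_{A0}·(e^(−k₁τ) − e^(−k₂τ)).
e^(−k₁τ) = e^(−0.500×1.53) = e^(−0.7650) = 0.4653; e^(−k₂τ) = e^(−3.152) = 0.04278.
C_R = 0.500×3.84/(2.06−0.500) × (0.4653−0.04278) = 1.231×0.4226 = 0.5201 kmol/m³.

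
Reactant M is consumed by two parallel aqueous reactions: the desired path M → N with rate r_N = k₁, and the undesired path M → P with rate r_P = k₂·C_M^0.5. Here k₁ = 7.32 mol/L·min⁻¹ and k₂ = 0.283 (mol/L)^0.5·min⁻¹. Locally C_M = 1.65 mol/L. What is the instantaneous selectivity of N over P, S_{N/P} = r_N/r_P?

20.1

S_{N/P} = r_N/r_P = (k₁)/(k₂·C_M^0.5) = (k₁/k₂)·C_M^-0.5.
= (7.32) / (0.283×1.650^0.5) = 7.320/0.3635 = 20.1.
The undesired path is higher order in M, so low C_M (CSTR or dilute feed) favours N.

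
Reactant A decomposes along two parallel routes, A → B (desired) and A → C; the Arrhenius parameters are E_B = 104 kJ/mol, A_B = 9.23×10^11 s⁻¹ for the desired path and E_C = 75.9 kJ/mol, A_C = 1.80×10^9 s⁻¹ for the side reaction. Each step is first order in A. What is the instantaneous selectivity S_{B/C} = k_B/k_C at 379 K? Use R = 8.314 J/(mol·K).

Since both paths have the same order in A, the concentration cancels and S_{B/C} = k_B/k_C = (A_B/A_C)·exp[(E_C−E_B)/(RT)].
(E_C−E_B)/(RT) = (75.9−104)×10³/(8.314×379) = -28100/3151 = -8.918.
k_B/k_C = (9.23×10^11/1.80×10^9)·exp(-8.918) = 512.8 × 1.340×10^-4 = 0.0687.
Since E_B > E_C, raising the temperature improves selectivity toward B.

0.0687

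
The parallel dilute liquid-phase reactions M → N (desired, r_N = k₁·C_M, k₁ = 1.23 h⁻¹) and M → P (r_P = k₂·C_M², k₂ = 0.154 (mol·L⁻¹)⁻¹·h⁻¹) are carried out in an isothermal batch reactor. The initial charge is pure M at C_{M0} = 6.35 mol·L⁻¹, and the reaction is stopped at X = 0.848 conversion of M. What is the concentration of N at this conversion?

3.76 mol·L⁻¹

C_M = C_{M0}(1−X) = 0.9652 mol·L⁻¹.
Along a PFR/batch, dC_N/dC_M = −r_N/(r_N+r_P) = −k₁/(k₁+k₂·C_M).
Integrating from C_{M0} to C_M: C_N = (1.23/0.154)·ln[(1.23+0.154·6.35)/(1.23+0.154·0.965)] = 7.987·ln(2.208/1.379) = 3.761 mol·L⁻¹.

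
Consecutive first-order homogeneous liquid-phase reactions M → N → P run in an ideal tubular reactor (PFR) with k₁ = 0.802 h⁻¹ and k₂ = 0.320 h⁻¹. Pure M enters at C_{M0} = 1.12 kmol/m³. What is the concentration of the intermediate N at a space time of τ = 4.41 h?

Solving the coupled first-order balances gives C_N(τ) = [k₁/(k₂−k₁)]·C_{M0}·(e^(−k₁τ) − e^(−k₂τ)).
e^(−k₁τ) = e^(−0.802×4.41) = e^(−3.537) = 0.02911; e^(−k₂τ) = e^(−1.411) = 0.2439.
C_N = 0.802×1.12/(0.320−0.802) × (0.02911−0.2439) = (-1.864)×(-0.2147) = 0.4002 kmol/m³.

0.400 kmol/m³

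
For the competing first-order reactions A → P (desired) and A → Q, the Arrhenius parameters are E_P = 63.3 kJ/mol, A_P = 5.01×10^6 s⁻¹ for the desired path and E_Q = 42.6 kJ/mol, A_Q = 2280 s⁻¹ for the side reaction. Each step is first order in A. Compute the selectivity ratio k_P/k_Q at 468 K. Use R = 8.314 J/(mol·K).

With equal orders, S_{P/Q} = k_P/k_Q = (A_P/A_Q)·exp[(E_Q−E_P)/(RT)].
(E_Q−E_P)/(RT) = (42.6−63.3)×10³/(8.314×468) = -20700/3891 = -5.320.
k_P/k_Q = (5.01×10^6/2280)·exp(-5.320) = 2197 × 0.004893 = 10.8.
Since E_P > E_Q, raising the temperature improves selectivity toward P.

10.8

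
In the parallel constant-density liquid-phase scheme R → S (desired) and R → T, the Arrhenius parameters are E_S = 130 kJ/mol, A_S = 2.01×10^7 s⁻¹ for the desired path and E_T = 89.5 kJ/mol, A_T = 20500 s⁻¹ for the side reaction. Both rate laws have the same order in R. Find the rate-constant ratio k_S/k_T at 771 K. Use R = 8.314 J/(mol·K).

With equal orders, S_{S/T} = k_S/k_T = (A_S/A_T)·exp[(E_T−E_S)/(RT)].
(E_T−E_S)/(RT) = (89.5−130)×10³/(8.314×771) = -40500/6410 = -6.318.
k_S/k_T = (2.01×10^7/20500)·exp(-6.318) = 980.5 × 0.001803 = 1.77.
Since E_S > E_T, raising the temperature improves selectivity toward S.

1.77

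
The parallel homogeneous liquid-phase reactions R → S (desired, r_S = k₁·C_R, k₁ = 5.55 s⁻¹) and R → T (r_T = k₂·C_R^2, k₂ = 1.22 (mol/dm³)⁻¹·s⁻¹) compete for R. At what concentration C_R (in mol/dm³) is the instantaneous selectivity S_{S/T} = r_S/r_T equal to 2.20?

2.07 mol/dm³

S_{S/T} = (k₁/k₂)·C_R⁻¹ ⇒ C_R = (S·k₂/k₁)^(-1).
= (2.20×1.22/5.55)^(-1) = (0.4836)^(-1) = 2.07 mol/dm³.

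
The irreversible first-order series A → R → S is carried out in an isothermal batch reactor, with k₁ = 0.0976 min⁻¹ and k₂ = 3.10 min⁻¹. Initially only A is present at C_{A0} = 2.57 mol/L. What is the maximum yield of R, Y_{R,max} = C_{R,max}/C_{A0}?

For a first-order series the maximum intermediate yield is C_{R,max}/C_{A0} = (k₁/k₂)^[k₂/(k₂−k₁)].
= (0.0976/3.10)^(3.10/(3.10−0.0976)) = (0.03148)^(1.033) = 0.02814.

0.0281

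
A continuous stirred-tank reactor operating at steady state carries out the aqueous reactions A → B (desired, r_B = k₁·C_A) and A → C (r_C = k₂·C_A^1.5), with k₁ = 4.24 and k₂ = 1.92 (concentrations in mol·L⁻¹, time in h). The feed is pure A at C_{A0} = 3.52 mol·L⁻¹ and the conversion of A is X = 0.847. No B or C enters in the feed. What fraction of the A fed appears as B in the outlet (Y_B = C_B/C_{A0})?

Exit C_A = C_{A0}(1−X) = 3.52×0.153 = 0.5386 mol·L⁻¹.
Rates in a CSTR are evaluated at the outlet concentration: r_B = 4.24×0.5386 = 2.283, r_C = 1.92×0.5386^1.5 = 0.7588.
Fraction of consumed A going to B: r_B/(r_B+r_C) = 0.7506.
C_B = 0.7506·C_{A0}·X = 0.7506×3.52×0.847 = 2.24 mol·L⁻¹; Y_B = C_B/C_{A0} = 0.636.

0.636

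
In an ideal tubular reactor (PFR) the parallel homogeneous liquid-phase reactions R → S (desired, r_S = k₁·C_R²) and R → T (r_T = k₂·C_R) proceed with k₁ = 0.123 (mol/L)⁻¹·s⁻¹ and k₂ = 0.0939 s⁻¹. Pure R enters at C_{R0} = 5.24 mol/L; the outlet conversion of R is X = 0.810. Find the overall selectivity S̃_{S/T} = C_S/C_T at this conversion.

3.53

C_R = C_{R0}(1−X) = 0.9956 mol/L.
Along a PFR/batch, dC_T/dC_R = −r_T/(r_S+r_T) = −k₂/(k₂+k₁·C_R).
Integrating from C_{R0} to C_R: C_T = (0.0939/0.123)·ln[(0.0939+0.123·5.24)/(0.0939+0.123·0.996)] = 0.7634·ln(0.7384/0.2164) = 0.9371 mol/L.
Then C_S = (C_{R0}−C_R) − C_T = 4.244 − 0.9371 = 3.307 mol/L.
S̃_{S/T} = C_S/C_T = 3.307/0.9371 = 3.53.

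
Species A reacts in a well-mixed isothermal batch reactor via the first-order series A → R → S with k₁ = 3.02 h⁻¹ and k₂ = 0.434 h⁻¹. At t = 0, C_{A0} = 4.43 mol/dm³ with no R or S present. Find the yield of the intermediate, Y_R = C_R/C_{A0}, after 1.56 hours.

The intermediate concentration in a first-order A→B→C sequence is C_R = k₁C_{A0}(e^(−k₁t) − e^(−k₂t))/(k₂−k₁).
e^(−k₁t) = e^(−3.02×1.56) = e^(−4.711) = 0.008994; e^(−k₂t) = e^(−0.6770) = 0.5081.
C_R = 3.02×4.43/(0.434−3.02) × (0.008994−0.5081) = (-5.173)×(-0.4991) = 2.582 mol/dm³.
Y_R = C_R/C_{A0} = 2.582/4.43 = 0.583.

0.583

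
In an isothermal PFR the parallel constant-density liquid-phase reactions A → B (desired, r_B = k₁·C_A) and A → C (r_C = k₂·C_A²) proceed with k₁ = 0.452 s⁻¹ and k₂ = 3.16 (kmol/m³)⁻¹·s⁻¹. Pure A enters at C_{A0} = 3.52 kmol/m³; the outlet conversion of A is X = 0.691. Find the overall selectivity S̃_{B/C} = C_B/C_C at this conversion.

0.0685

C_A = C_{A0}(1−X) = 1.088 kmol/m³.
Along a PFR/batch, dC_B/dC_A = −r_B/(r_B+r_C) = −k₁/(k₁+k₂·C_A).
Integrating from C_{A0} to C_A: C_B = (0.452/3.16)·ln[(0.452+3.16·3.52)/(0.452+3.16·1.09)] = 0.1430·ln(11.58/3.889) = 0.1560 kmol/m³.
C_C = (C_{A0}−C_A)−C_B = 2.276 kmol/m³; S̃_{B/C} = 0.1560/2.276 = 0.0685.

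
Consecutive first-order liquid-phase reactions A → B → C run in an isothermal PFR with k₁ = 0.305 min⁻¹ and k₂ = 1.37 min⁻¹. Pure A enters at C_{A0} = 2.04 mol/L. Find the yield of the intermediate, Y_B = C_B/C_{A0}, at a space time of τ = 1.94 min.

The intermediate concentration in a first-order A→B→C sequence is C_B = k₁C_{A0}(e^(−k₁τ) − e^(−k₂τ))/(k₂−k₁).
e^(−k₁τ) = e^(−0.305×1.94) = e^(−0.5917) = 0.5534; e^(−k₂τ) = e^(−2.658) = 0.07010.
C_B = 0.305×2.04/(1.37−0.305) × (0.5534−0.07010) = 0.5842×0.4833 = 0.2823 mol/L.
Y_B = C_B/C_{A0} = 0.2823/2.04 = 0.138.

0.138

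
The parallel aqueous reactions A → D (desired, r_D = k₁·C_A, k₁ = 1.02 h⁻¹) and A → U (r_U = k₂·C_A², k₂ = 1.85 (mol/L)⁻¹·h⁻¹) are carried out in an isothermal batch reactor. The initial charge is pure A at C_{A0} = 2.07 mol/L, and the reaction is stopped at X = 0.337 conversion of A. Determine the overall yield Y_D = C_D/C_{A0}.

0.0824

C_A = C_{A0}(1−X) = 1.372 mol/L.
Along a PFR/batch, dC_D/dC_A = −r_D/(r_D+r_U) = −k₁/(k₁+k₂·C_A).
Integrating from C_{A0} to C_A: C_D = (1.02/1.85)·ln[(1.02+1.85·2.07)/(1.02+1.85·1.37)] = 0.5514·ln(4.849/3.559) = 0.1706 mol/L.
Y_D = C_D/C_{A0} = 0.1706/2.07 = 0.0824.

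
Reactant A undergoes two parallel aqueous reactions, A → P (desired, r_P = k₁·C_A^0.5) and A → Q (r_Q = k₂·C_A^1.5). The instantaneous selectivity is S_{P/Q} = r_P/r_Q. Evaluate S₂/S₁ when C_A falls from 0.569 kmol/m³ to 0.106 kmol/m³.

5.37

S_{P/Q} = (k₁/k₂)·C_A⁻¹, so S₂/S₁ = (C_{A,2}/C_{A,1})⁻¹.
= 0.569/0.106 = 5.37.
Selectivity toward P rises as C_A falls — low-concentration operation is favoured.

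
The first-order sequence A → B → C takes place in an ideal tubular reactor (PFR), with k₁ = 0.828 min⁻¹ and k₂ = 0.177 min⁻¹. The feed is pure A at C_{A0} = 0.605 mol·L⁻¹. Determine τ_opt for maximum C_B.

2.37 min

Setting dC_B/dτ = 0 gives τ_opt = ln(k₂/k₁)/(k₂−k₁).
= ln(0.177/0.828)/(0.177−0.828) = ln(0.2138)/-0.6510 = -1.543/-0.6510 = 2.37 min.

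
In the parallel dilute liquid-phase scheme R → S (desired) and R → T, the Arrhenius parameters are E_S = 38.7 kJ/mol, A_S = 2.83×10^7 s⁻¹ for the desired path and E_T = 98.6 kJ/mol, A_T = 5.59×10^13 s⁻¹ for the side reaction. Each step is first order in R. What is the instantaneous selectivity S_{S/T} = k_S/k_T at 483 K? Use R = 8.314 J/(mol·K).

k_S/k_T = (A_S/A_T)·exp[−(E_S−E_T)/(RT)] = (A_S/A_T)·exp[(E_T−E_S)/(RT)].
(E_T−E_S)/(RT) = (98.6−38.7)×10³/(8.314×483) = 59900/4016 = 14.92.
k_S/k_T = (2.83×10^7/5.59×10^13)·exp(14.92) = 5.063×10^-7 × 3.007×10^6 = 1.52.
Since E_S < E_T, lowering the temperature improves selectivity toward S.

1.52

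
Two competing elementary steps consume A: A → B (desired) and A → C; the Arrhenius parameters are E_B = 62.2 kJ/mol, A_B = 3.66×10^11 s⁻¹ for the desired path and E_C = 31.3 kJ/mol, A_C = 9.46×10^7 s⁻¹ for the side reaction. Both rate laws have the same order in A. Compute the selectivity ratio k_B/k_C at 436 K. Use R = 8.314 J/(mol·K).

Since both paths have the same order in A, the concentration cancels and S_{B/C} = k_B/k_C = (A_B/A_C)·exp[(E_C−E_B)/(RT)].
(E_C−E_B)/(RT) = (31.3−62.2)×10³/(8.314×436) = -30900/3625 = -8.524.
k_B/k_C = (3.66×10^11/9.46×10^7)·exp(-8.524) = 3869 × 1.986×10^-4 = 0.768.

0.768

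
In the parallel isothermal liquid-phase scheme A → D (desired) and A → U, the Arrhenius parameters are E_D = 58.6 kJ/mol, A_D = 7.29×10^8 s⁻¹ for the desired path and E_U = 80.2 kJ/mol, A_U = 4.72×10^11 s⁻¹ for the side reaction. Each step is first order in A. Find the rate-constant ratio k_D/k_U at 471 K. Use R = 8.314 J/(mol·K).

0.384

k_D/k_U = (A_D/A_U)·exp[−(E_D−E_U)/(RT)] = (A_D/A_U)·exp[(E_U−E_D)/(RT)].
(E_U−E_D)/(RT) = (80.2−58.6)×10³/(8.314×471) = 21600/3916 = 5.516.
k_D/k_U = (7.29×10^8/4.72×10^11)·exp(5.516) = 0.001544 × 248.6 = 0.384.
Since E_D < E_U, lowering the temperature improves selectivity toward D.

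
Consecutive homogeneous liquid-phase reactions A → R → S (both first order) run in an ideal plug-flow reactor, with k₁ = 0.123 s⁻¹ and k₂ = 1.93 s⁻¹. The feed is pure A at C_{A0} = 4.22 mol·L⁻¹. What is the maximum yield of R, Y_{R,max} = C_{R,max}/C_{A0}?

Evaluating C_R at τ_opt = ln(k₂/k₁)/(k₂−k₁) gives C_{R,max}/C_{A0} = (k₁/k₂)^[k₂/(k₂−k₁)].
= (0.123/1.93)^(1.93/(1.93−0.123)) = (0.06373)^(1.068) = 0.05284.

0.0528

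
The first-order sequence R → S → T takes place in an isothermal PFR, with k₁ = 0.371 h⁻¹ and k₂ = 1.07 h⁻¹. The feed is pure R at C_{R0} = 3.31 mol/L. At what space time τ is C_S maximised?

1.52 h

For first-order series the maximum of C_S occurs at τ_opt = ln(k₂/k₁)/(k₂−k₁).
= ln(1.07/0.371)/(1.07−0.371) = ln(2.884)/0.6990 = 1.059/0.6990 = 1.52 h.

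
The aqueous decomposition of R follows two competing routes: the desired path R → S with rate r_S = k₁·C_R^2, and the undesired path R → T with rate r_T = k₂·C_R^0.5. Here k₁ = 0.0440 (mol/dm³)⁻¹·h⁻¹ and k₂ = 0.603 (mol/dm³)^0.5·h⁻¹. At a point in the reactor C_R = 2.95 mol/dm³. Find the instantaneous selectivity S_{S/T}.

0.370

S_{S/T} = r_S/r_T = (k₁·C_R^2)/(k₂·C_R^0.5) = (k₁/k₂)·C_R^1.5.
= (0.0440×2.950^2) / (0.603×2.950^0.5) = 0.3829/1.036 = 0.370.
Since the desired path is higher order in R, keeping C_R high (PFR or concentrated feed) favours S.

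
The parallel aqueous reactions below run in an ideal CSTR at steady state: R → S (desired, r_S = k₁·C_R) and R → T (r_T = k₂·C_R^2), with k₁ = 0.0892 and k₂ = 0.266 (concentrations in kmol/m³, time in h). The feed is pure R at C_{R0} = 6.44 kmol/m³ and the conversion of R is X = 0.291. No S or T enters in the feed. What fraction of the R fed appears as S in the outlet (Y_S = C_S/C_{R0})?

Exit C_R = C_{R0}(1−X) = 6.44×0.709 = 4.566 kmol/m³.
A CSTR operates uniformly at the exit composition, giving r_S = 0.4073 and r_T = 5.546 (each k·C_R^n at C_R = 4.566).
Fraction of consumed R going to S: r_S/(r_S+r_T) = 0.06842.
C_S = 0.06842·C_{R0}·X = 0.06842×6.44×0.291 = 0.128 kmol/m³; Y_S = C_S/C_{R0} = 0.0199.

0.0199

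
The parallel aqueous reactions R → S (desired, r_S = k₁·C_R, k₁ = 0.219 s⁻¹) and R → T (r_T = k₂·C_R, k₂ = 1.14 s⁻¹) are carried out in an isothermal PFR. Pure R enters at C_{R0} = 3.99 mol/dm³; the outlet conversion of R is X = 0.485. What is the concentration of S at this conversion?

C_R = C_{R0}(1−X) = 2.055 mol/dm³.
Both paths are first order in R, so the instantaneous fraction to S is constant: dC_S/d(−C_R) = k₁/(k₁+k₂) = 0.1611.
C_S = 0.1611·(C_{R0}−C_R) = 0.1611×1.935 = 0.312 mol/dm³.

0.312 mol/dm³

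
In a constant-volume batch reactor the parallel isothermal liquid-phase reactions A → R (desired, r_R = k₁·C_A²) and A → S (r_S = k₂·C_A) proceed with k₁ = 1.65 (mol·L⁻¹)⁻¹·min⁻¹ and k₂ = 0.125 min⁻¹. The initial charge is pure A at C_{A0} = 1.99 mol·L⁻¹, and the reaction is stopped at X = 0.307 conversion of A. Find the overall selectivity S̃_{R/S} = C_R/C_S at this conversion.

C_A = C_{A0}(1−X) = 1.379 mol·L⁻¹.
Along a PFR/batch, dC_S/dC_A = −r_S/(r_R+r_S) = −k₂/(k₂+k₁·C_A).
Integrating from C_{A0} to C_A: C_S = (0.125/1.65)·ln[(0.125+1.65·1.99)/(0.125+1.65·1.38)] = 0.07576·ln(3.408/2.400) = 0.02656 mol·L⁻¹.
Then C_R = (C_{A0}−C_A) − C_S = 0.6109 − 0.02656 = 0.5844 mol·L⁻¹.
S̃_{R/S} = C_R/C_S = 0.5844/0.02656 = 22.0.

22.0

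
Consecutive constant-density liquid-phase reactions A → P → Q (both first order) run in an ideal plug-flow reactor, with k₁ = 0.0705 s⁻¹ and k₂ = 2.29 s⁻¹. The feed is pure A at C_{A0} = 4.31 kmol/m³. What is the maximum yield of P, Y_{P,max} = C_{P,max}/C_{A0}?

0.0276

Evaluating C_P at τ_opt = ln(k₂/k₁)/(k₂−k₁) gives C_{P,max}/C_{A0} = (k₁/k₂)^[k₂/(k₂−k₁)].
= (0.0705/2.29)^(2.29/(2.29−0.0705)) = (0.03079)^(1.032) = 0.02756.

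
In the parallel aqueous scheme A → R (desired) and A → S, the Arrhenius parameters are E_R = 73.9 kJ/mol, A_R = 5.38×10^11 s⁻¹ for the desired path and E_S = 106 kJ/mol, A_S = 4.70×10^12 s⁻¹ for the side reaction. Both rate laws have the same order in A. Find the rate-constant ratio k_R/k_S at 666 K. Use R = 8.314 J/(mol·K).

Since both paths have the same order in A, the concentration cancels and S_{R/S} = k_R/k_S = (A_R/A_S)·exp[(E_S−E_R)/(RT)].
(E_S−E_R)/(RT) = (106−73.9)×10³/(8.314×666) = 32100/5537 = 5.797.
k_R/k_S = (5.38×10^11/4.70×10^12)·exp(5.797) = 0.1145 × 329.4 = 37.7.

37.7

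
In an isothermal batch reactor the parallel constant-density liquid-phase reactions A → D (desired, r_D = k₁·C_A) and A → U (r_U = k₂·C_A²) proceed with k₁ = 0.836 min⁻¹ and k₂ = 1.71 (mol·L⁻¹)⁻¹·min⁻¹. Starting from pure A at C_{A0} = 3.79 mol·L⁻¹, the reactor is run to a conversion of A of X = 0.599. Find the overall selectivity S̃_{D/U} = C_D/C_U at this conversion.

0.195

C_A = C_{A0}(1−X) = 1.520 mol·L⁻¹.
Along a PFR/batch, dC_D/dC_A = −r_D/(r_D+r_U) = −k₁/(k₁+k₂·C_A).
Integrating from C_{A0} to C_A: C_D = (0.836/1.71)·ln[(0.836+1.71·3.79)/(0.836+1.71·1.52)] = 0.4889·ln(7.317/3.435) = 0.3697 mol·L⁻¹.
C_U = (C_{A0}−C_A)−C_D = 1.901 mol·L⁻¹; S̃_{D/U} = 0.3697/1.901 = 0.195.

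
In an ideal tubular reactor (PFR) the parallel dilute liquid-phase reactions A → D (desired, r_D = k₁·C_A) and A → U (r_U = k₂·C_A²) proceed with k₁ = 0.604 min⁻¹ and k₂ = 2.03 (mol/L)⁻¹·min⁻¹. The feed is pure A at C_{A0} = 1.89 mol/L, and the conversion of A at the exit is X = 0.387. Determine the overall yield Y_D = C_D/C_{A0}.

C_A = C_{A0}(1−X) = 1.159 mol/L.
Along a PFR/batch, dC_D/dC_A = −r_D/(r_D+r_U) = −k₁/(k₁+k₂·C_A).
Integrating from C_{A0} to C_A: C_D = (0.604/2.03)·ln[(0.604+2.03·1.89)/(0.604+2.03·1.16)] = 0.2975·ln(4.441/2.956) = 0.1211 mol/L.
Y_D = C_D/C_{A0} = 0.1211/1.89 = 0.0641.

0.0641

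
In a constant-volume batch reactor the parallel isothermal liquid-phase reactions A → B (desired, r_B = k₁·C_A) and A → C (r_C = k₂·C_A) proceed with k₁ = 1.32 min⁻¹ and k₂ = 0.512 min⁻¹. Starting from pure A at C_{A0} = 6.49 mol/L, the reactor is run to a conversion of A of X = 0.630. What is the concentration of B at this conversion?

C_A = C_{A0}(1−X) = 2.401 mol/L.
Both paths are first order in A, so the instantaneous fraction to B is constant: dC_B/d(−C_A) = k₁/(k₁+k₂) = 0.7205.
C_B = 0.7205·(C_{A0}−C_A) = 0.7205×4.089 = 2.95 mol/L.

2.95 mol/L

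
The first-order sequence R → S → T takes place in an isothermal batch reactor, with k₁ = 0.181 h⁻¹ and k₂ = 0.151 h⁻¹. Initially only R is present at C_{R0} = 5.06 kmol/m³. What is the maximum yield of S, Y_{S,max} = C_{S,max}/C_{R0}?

0.402

Evaluating C_S at t_opt = ln(k₂/k₁)/(k₂−k₁) gives C_{S,max}/C_{R0} = (k₁/k₂)^[k₂/(k₂−k₁)].
= (0.181/0.151)^(0.151/(0.151−0.181)) = (1.199)^(-5.033) = 0.4017.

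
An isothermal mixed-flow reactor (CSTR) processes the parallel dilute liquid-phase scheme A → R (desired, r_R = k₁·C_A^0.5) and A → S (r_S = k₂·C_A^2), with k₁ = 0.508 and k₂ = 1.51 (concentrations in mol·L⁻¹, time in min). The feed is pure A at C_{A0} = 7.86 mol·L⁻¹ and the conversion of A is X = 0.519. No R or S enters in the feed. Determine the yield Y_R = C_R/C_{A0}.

Exit C_A = C_{A0}(1−X) = 7.86×0.481 = 3.781 mol·L⁻¹.
Rates in a CSTR are evaluated at the outlet concentration: r_R = 0.508×3.781^0.5 = 0.9878, r_S = 1.51×3.781^2 = 21.58.
Fraction of consumed A going to R: r_R/(r_R+r_S) = 0.04376.
C_R = 0.04376·C_{A0}·X = 0.04376×7.86×0.519 = 0.179 mol·L⁻¹; Y_R = C_R/C_{A0} = 0.0227.

0.0227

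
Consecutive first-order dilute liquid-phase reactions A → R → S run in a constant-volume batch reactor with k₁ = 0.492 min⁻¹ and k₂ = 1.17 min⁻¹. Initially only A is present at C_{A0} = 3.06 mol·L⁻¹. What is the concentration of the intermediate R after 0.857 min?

0.642 mol·L⁻¹

The intermediate concentration in a first-order A→B→C sequence is C_R = k₁C_{A0}(e^(−k₁t) − e^(−k₂t))/(k₂−k₁).
e^(−k₁t) = e^(−0.492×0.857) = e^(−0.4216) = 0.6560; e^(−k₂t) = e^(−1.003) = 0.3669.
C_R = 0.492×3.06/(1.17−0.492) × (0.6560−0.3669) = 2.221×0.2891 = 0.6419 mol·L⁻¹.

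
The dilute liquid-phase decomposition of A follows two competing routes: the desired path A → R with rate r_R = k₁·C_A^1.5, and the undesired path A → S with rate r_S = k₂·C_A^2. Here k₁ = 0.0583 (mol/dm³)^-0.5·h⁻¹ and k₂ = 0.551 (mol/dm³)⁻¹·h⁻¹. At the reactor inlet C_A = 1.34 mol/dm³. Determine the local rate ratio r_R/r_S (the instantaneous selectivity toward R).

S_{R/S} = r_R/r_S = (k₁·C_A^1.5)/(k₂·C_A^2) = (k₁/k₂)·C_A^-0.5.
= (0.0583×1.340^1.5) / (0.551×1.340^2) = 0.09043/0.9894 = 0.0914.

0.0914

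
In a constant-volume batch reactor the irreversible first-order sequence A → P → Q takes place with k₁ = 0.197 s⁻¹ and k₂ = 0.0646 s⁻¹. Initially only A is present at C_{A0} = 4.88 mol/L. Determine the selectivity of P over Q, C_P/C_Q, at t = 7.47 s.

Solving the coupled first-order balances gives C_P(t) = [k₁/(k₂−k₁)]·C_{A0}·(e^(−k₁t) − e^(−k₂t)).
e^(−k₁t) = e^(−0.197×7.47) = e^(−1.472) = 0.2296; e^(−k₂t) = e^(−0.4826) = 0.6172.
C_P = 0.197×4.88/(0.0646−0.197) × (0.2296−0.6172) = (-7.261)×(-0.3876) = 2.815 mol/L.
C_A = C_{A0}e^(−k₁t) = 1.120 mol/L, so C_Q = C_{A0}−C_A−C_P = 0.9451 mol/L; C_P/C_Q = 2.98.

2.98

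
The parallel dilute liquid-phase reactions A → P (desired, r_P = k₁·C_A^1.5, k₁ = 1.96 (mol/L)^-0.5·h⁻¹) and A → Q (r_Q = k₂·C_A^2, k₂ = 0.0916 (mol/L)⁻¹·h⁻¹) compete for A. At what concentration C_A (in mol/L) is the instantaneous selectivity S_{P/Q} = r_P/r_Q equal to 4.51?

S_{P/Q} = (k₁/k₂)·C_A^-0.5 ⇒ C_A = (S·k₂/k₁)^(-2).
= (4.51×0.0916/1.96)^(-2) = (0.2108)^(-2) = 22.5 mol/L.

22.5 mol/L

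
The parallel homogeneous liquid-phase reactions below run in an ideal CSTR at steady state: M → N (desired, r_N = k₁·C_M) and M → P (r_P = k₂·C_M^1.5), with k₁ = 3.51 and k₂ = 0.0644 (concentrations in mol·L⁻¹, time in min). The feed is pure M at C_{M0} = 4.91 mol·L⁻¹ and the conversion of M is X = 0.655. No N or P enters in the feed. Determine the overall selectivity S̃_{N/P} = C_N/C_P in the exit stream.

Exit C_M = C_{M0}(1−X) = 4.91×0.345 = 1.694 mol·L⁻¹.
A CSTR operates uniformly at the exit composition, giving r_N = 5.946 and r_P = 0.1420 (each k·C_M^n at C_M = 1.694).
Overall selectivity = C_N/C_P = r_Nτ/(r_Pτ) = r_N/r_P = 41.9.

41.9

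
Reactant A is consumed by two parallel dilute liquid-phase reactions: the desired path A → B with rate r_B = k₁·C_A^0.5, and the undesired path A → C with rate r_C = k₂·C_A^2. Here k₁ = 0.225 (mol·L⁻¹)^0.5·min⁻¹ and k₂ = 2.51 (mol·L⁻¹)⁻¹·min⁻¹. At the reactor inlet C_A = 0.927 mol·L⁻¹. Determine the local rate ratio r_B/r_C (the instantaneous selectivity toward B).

0.100

S_{B/C} = r_B/r_C = (k₁·C_A^0.5)/(k₂·C_A^2) = (k₁/k₂)·C_A^-1.5.
= (0.225×0.9270^0.5) / (2.51×0.9270^2) = 0.2166/2.157 = 0.100.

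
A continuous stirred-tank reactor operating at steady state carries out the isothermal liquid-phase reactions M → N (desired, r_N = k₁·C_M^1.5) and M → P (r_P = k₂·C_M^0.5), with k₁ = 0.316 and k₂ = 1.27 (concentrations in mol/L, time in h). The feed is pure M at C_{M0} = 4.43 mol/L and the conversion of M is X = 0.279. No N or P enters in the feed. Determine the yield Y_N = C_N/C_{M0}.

Exit C_M = C_{M0}(1−X) = 4.43×0.721 = 3.194 mol/L.
A CSTR operates uniformly at the exit composition, giving r_N = 1.804 and r_P = 2.270 (each k·C_M^n at C_M = 3.194).
Fraction of consumed M going to N: r_N/(r_N+r_P) = 0.4428.
C_N = 0.4428·C_{M0}·X = 0.4428×4.43×0.279 = 0.547 mol/L; Y_N = C_N/C_{M0} = 0.124.

0.124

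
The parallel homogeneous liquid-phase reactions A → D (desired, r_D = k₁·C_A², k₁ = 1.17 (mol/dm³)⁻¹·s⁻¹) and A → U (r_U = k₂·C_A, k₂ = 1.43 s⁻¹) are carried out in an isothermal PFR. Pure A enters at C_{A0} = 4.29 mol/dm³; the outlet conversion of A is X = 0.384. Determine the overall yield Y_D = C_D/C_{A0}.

0.283

C_A = C_{A0}(1−X) = 2.643 mol/dm³.
Along a PFR/batch, dC_U/dC_A = −r_U/(r_D+r_U) = −k₂/(k₂+k₁·C_A).
Integrating from C_{A0} to C_A: C_U = (1.43/1.17)·ln[(1.43+1.17·4.29)/(1.43+1.17·2.64)] = 1.222·ln(6.449/4.522) = 0.4339 mol/dm³.
Then C_D = (C_{A0}−C_A) − C_U = 1.647 − 0.4339 = 1.213 mol/dm³.
Y_D = C_D/C_{A0} = 1.213/4.29 = 0.283.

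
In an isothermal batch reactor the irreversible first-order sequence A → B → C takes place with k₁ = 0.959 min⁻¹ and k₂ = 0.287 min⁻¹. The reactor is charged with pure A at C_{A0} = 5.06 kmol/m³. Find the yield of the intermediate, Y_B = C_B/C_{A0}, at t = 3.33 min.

Solving the coupled first-order balances gives C_B(t) = [k₁/(k₂−k₁)]·C_{A0}·(e^(−k₁t) − e^(−k₂t)).
e^(−k₁t) = e^(−0.959×3.33) = e^(−3.193) = 0.04103; e^(−k₂t) = e^(−0.9557) = 0.3845.
C_B = 0.959×5.06/(0.287−0.959) × (0.04103−0.3845) = (-7.221)×(-0.3435) = 2.480 kmol/m³.
Y_B = C_B/C_{A0} = 2.480/5.06 = 0.490.

0.490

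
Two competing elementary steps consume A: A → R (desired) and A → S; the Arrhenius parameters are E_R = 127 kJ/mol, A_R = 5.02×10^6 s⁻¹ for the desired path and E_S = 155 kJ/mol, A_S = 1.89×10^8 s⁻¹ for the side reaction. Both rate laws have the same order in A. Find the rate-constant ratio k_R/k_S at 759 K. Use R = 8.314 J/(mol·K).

2.25

With equal orders, S_{R/S} = k_R/k_S = (A_R/A_S)·exp[(E_S−E_R)/(RT)].
(E_S−E_R)/(RT) = (155−127)×10³/(8.314×759) = 28000/6310 = 4.437.
k_R/k_S = (5.02×10^6/1.89×10^8)·exp(4.437) = 0.02656 × 84.54 = 2.25.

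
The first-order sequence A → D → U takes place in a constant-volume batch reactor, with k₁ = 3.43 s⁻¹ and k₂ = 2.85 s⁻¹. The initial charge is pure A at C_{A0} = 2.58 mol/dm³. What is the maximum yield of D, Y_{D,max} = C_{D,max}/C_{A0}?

0.402

For a first-order series the maximum intermediate yield is C_{D,max}/C_{A0} = (k₁/k₂)^[k₂/(k₂−k₁)].
= (3.43/2.85)^(2.85/(2.85−3.43)) = (1.204)^(-4.914) = 0.4024.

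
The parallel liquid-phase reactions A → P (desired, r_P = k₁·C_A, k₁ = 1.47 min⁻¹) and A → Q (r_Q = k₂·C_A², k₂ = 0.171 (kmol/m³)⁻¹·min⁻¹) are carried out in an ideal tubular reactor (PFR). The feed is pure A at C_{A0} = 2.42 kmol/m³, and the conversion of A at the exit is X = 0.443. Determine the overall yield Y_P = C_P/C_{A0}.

C_A = C_{A0}(1−X) = 1.348 kmol/m³.
Along a PFR/batch, dC_P/dC_A = −r_P/(r_P+r_Q) = −k₁/(k₁+k₂·C_A).
Integrating from C_{A0} to C_A: C_P = (1.47/0.171)·ln[(1.47+0.171·2.42)/(1.47+0.171·1.35)] = 8.596·ln(1.884/1.700) = 0.8801 kmol/m³.
Y_P = C_P/C_{A0} = 0.8801/2.42 = 0.364.

0.364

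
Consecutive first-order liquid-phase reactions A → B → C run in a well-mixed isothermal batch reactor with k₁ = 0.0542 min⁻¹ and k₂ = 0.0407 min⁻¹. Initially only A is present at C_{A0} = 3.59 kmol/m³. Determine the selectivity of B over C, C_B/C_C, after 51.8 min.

0.353

Solving the coupled first-order balances gives C_B(t) = [k₁/(k₂−k₁)]·C_{A0}·(e^(−k₁t) − e^(−k₂t)).
e^(−k₁t) = e^(−0.0542×51.8) = e^(−2.808) = 0.06035; e^(−k₂t) = e^(−2.108) = 0.1214.
C_B = 0.0542×3.59/(0.0407−0.0542) × (0.06035−0.1214) = (-14.41)×(-0.06110) = 0.8806 kmol/m³.
C_A = C_{A0}e^(−k₁t) = 0.2167 kmol/m³, so C_C = C_{A0}−C_A−C_B = 2.493 kmol/m³; C_B/C_C = 0.353.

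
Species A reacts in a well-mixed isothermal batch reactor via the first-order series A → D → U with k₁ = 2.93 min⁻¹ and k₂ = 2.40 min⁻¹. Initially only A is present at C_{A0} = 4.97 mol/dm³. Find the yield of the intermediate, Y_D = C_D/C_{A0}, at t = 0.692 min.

0.322

The intermediate concentration in a first-order A→B→C sequence is C_D = k₁C_{A0}(e^(−k₁t) − e^(−k₂t))/(k₂−k₁).
e^(−k₁t) = e^(−2.93×0.692) = e^(−2.028) = 0.1317; e^(−k₂t) = e^(−1.661) = 0.1900.
C_D = 2.93×4.97/(2.40−2.93) × (0.1317−0.1900) = (-27.48)×(-0.05833) = 1.603 mol/dm³.
Y_D = C_D/C_{A0} = 1.603/4.97 = 0.322.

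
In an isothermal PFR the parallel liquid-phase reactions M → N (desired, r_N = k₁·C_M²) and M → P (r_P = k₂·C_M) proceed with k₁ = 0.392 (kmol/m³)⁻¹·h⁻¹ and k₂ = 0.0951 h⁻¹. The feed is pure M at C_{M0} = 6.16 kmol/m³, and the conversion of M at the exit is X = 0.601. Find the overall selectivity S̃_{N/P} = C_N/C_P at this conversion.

16.7

C_M = C_{M0}(1−X) = 2.458 kmol/m³.
Along a PFR/batch, dC_P/dC_M = −r_P/(r_N+r_P) = −k₂/(k₂+k₁·C_M).
Integrating from C_{M0} to C_M: C_P = (0.0951/0.392)·ln[(0.0951+0.392·6.16)/(0.0951+0.392·2.46)] = 0.2426·ln(2.510/1.059) = 0.2094 kmol/m³.
Then C_N = (C_{M0}−C_M) − C_P = 3.702 − 0.2094 = 3.493 kmol/m³.
S̃_{N/P} = C_N/C_P = 3.493/0.2094 = 16.7.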